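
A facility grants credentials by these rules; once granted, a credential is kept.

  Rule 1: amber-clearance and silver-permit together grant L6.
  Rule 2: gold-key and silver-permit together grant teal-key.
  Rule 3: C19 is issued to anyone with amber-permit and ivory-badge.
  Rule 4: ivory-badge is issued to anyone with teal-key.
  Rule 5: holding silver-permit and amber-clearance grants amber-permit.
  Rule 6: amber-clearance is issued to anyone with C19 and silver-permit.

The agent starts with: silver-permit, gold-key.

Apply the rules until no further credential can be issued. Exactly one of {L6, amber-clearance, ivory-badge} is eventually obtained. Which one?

ivory-badge

Holding gold-key and silver-permit grants teal-key (Rule 2).
Holding teal-key grants ivory-badge (Rule 4).
amber-clearance would need C19 and silver-permit (Rule 6), but C19 is never granted. L6 would need amber-clearance and silver-permit (Rule 1), but amber-clearance is never granted.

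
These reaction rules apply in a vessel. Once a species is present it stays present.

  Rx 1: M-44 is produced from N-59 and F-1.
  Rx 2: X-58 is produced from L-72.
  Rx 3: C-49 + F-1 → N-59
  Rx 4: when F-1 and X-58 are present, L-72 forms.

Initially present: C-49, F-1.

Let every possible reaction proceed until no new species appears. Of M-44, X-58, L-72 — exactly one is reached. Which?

M-44

C-49 and F-1 present → N-59 forms (Rx 3).
N-59 and F-1 present → M-44 forms (Rx 1).
L-72 would need F-1 and X-58 (Rx 4), but X-58 never forms. X-58 would need L-72 (Rx 2), but L-72 never forms.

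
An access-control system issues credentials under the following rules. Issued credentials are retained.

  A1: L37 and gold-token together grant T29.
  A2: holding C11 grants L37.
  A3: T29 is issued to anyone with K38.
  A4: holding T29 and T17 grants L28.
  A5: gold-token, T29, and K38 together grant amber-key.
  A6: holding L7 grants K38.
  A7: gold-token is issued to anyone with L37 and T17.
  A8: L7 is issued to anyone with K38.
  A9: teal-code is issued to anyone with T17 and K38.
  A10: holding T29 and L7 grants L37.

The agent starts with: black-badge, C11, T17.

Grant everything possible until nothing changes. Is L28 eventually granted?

Yes

Holding C11 grants L37 (A2).
Holding L37 and T17 grants gold-token (A7).
Holding L37 and gold-token grants T29 (A1).
Holding T29 and T17 grants L28 (A4).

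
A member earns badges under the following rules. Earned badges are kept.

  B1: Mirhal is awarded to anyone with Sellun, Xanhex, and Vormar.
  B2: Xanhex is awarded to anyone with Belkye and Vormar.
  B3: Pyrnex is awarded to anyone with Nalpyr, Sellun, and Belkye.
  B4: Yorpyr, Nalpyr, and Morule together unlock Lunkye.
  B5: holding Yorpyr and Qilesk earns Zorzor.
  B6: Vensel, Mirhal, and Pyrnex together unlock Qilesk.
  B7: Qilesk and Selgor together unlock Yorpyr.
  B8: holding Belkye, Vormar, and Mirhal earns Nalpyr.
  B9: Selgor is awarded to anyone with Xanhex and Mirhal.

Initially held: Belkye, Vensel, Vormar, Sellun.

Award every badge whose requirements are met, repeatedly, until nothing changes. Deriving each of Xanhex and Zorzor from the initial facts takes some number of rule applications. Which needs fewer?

Xanhex: With Belkye and Vormar, Xanhex is earned (B2). [1 rule application]
Zorzor: With Belkye and Vormar, Xanhex is earned (B2). With Sellun, Xanhex, and Vormar, Mirhal is earned (B1). With Belkye, Vormar, and Mirhal, Nalpyr is earned (B8). With Xanhex and Mirhal, Selgor is earned (B9). With Nalpyr, Sellun, and Belkye, Pyrnex is earned (B3). With Vensel, Mirhal, and Pyrnex, Qilesk is earned (B6). With Qilesk and Selgor, Yorpyr is earned (B7). With Yorpyr and Qilesk, Zorzor is earned (B5). [8 rule applications]
Xanhex needs fewer.

Xanhex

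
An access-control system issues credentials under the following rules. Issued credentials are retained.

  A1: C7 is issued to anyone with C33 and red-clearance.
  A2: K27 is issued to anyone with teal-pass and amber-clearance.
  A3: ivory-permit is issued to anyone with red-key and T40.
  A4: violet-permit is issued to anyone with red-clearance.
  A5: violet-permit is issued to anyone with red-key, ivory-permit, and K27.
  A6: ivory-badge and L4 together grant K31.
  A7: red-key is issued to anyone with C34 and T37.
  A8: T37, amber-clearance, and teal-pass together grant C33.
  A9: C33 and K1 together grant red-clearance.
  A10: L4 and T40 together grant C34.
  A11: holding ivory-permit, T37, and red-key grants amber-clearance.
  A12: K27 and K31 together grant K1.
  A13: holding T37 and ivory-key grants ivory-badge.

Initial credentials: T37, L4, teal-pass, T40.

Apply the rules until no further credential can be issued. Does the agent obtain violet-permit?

Holding L4 and T40 grants C34 (A10).
Holding C34 and T37 grants red-key (A7).
Holding red-key and T40 grants ivory-permit (A3).
Holding ivory-permit, T37, and red-key grants amber-clearance (A11).
Holding teal-pass and amber-clearance grants K27 (A2).
Holding red-key, ivory-permit, and K27 grants violet-permit (A5).

Yes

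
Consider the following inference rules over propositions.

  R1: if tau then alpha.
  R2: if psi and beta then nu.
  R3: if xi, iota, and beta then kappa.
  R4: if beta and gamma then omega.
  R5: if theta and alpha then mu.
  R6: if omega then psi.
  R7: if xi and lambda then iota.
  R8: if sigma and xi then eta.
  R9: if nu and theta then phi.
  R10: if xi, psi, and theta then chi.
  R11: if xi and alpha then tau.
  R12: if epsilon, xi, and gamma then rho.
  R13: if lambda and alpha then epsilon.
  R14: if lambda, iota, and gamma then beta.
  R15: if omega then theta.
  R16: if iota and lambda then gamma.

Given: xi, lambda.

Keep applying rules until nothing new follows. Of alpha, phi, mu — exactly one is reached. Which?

phi

xi and lambda hold, so iota follows (R7).
From iota and lambda, R16 gives gamma.
From lambda, iota, and gamma, R14 gives beta.
From beta and gamma, R4 gives omega.
From omega, R6 gives psi.
omega holds, so theta follows (R15).
psi and beta hold, so nu follows (R2).
nu and theta hold, so phi follows (R9).
mu would need theta and alpha (R5), but alpha is never established. alpha would need tau (R1), but tau is never established.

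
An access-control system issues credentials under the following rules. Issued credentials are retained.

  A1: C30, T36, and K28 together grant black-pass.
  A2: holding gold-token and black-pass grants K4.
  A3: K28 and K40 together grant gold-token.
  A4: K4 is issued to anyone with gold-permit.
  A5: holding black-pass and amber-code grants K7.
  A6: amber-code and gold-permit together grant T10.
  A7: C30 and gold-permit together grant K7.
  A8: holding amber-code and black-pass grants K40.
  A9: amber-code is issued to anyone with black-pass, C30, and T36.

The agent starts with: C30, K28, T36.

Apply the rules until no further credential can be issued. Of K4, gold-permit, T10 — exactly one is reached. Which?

Holding C30, T36, and K28 grants black-pass (A1).
Holding black-pass, C30, and T36 grants amber-code (A9).
Holding amber-code and black-pass grants K40 (A8).
Holding K28 and K40 grants gold-token (A3).
Holding gold-token and black-pass grants K4 (A2).
No rule produces gold-permit, and it is not given. T10 would need amber-code and gold-permit (A6), but gold-permit is never granted.

K4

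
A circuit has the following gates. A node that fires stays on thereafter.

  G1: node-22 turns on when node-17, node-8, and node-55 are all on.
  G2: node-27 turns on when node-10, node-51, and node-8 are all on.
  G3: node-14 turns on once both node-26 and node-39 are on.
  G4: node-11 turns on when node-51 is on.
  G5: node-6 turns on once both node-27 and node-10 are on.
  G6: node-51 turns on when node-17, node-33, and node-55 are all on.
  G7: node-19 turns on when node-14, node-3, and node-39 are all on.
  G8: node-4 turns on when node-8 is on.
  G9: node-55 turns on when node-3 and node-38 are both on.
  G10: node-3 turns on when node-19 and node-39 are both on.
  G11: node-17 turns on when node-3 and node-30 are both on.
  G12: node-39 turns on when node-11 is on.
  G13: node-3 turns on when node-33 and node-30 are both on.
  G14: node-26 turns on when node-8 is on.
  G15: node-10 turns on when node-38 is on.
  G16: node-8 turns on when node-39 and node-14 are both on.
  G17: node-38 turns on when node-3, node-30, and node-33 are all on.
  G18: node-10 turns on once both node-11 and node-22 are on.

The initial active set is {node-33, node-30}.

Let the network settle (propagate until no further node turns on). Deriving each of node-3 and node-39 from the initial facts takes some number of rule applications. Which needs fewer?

node-3: node-33 and node-30 are on, so node-3 turns on (G13). [1 rule application]
node-39: node-33 and node-30 are on, so node-3 turns on (G13). G17: node-3, node-30, and node-33 on → node-38 on. node-3 and node-30 are on, so node-17 turns on (G11). G9: node-3 and node-38 on → node-55 on. node-17, node-33, and node-55 are on, so node-51 turns on (G6). G4: node-51 on → node-11 on. G12: node-11 on → node-39 on. [7 rule applications]
node-3 needs fewer.

node-3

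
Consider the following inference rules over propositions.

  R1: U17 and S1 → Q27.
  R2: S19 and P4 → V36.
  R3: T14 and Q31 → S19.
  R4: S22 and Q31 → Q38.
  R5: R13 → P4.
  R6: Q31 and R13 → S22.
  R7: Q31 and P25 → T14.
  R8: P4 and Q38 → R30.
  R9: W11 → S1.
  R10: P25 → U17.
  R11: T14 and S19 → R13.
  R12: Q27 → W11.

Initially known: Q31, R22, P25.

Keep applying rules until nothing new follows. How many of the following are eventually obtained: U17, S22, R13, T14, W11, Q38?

5

P25 holds, so U17 follows (R10).
From Q31 and P25, R7 gives T14.
T14 and Q31 hold, so S19 follows (R3).
T14 and S19 hold, so R13 follows (R11).
Q31 and R13 hold, so S22 follows (R6).
S22 and Q31 hold, so Q38 follows (R4).
U17: reached.
S22: reached.
R13: reached.
T14: reached.
W11 would need Q27 (R12), but Q27 is never established.
Q38: reached.
Reached: U17, S22, R13, T14, and Q38 — 5 of the 6.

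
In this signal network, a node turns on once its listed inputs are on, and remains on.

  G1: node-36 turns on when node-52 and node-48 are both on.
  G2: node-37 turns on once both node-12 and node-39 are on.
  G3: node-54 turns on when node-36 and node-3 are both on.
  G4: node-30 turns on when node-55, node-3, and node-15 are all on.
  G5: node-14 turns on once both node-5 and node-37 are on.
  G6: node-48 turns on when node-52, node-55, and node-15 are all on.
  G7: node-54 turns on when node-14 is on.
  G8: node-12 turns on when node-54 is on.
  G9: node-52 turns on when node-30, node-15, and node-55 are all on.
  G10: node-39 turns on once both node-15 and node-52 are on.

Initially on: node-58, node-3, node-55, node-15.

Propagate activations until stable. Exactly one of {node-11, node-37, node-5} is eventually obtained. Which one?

node-55, node-3, and node-15 are on, so node-30 turns on (G4).
G9: node-30, node-15, and node-55 on → node-52 on.
G6: node-52, node-55, and node-15 on → node-48 on.
node-15 and node-52 are on, so node-39 turns on (G10).
node-52 and node-48 are on, so node-36 turns on (G1).
node-36 and node-3 are on, so node-54 turns on (G3).
node-54 is on, so node-12 turns on (G8).
node-12 and node-39 are on, so node-37 turns on (G2).
No rule produces node-11, and it is not given. No rule produces node-5, and it is not given.

node-37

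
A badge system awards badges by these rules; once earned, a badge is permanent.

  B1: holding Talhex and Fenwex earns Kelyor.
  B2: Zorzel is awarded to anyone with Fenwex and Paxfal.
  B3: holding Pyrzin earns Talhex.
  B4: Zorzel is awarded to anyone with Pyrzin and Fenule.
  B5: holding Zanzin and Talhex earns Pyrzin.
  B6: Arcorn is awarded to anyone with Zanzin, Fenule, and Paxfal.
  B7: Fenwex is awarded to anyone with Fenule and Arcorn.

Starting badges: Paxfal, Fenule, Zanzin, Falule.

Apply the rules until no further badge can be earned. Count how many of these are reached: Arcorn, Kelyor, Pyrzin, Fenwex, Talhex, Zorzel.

With Zanzin, Fenule, and Paxfal, Arcorn is earned (B6).
With Fenule and Arcorn, Fenwex is earned (B7).
With Fenwex and Paxfal, Zorzel is earned (B2).
Arcorn: reached.
Kelyor would need Talhex and Fenwex (B1), but Talhex is never earned.
Pyrzin would need Zanzin and Talhex (B5), but Talhex is never earned.
Fenwex: reached.
Talhex would need Pyrzin (B3), but Pyrzin is never earned.
Zorzel: reached.
Reached: Arcorn, Fenwex, and Zorzel — 3 of the 6.

3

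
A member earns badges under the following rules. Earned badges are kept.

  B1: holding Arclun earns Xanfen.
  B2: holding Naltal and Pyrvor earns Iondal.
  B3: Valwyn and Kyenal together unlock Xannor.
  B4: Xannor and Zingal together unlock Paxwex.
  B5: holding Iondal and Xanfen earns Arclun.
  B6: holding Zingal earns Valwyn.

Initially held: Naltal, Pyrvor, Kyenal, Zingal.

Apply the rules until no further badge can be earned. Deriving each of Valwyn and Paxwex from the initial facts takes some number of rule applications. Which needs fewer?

Valwyn

Valwyn: With Zingal, Valwyn is earned (B6). [1 rule application]
Paxwex: With Zingal, Valwyn is earned (B6). With Valwyn and Kyenal, Xannor is earned (B3). With Xannor and Zingal, Paxwex is earned (B4). [3 rule applications]
Valwyn needs fewer.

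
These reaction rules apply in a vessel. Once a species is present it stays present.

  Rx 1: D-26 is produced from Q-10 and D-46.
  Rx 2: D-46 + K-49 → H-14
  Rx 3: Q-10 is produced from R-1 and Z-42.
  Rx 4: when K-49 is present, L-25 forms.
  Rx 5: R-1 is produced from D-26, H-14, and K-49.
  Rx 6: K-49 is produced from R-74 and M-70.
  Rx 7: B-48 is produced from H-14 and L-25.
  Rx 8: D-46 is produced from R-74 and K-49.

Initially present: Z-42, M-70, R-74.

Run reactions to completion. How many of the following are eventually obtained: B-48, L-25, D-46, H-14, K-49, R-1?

R-74 and M-70 present → K-49 forms (Rx 6).
R-74 and K-49 present → D-46 forms (Rx 8).
K-49 present → L-25 forms (Rx 4).
D-46 and K-49 present → H-14 forms (Rx 2).
H-14 and L-25 present → B-48 forms (Rx 7).
B-48: reached.
L-25: reached.
D-46: reached.
H-14: reached.
K-49: reached.
R-1 would need D-26, H-14, and K-49 (Rx 5), but D-26 never forms.
Reached: B-48, L-25, D-46, H-14, and K-49 — 5 of the 6.

5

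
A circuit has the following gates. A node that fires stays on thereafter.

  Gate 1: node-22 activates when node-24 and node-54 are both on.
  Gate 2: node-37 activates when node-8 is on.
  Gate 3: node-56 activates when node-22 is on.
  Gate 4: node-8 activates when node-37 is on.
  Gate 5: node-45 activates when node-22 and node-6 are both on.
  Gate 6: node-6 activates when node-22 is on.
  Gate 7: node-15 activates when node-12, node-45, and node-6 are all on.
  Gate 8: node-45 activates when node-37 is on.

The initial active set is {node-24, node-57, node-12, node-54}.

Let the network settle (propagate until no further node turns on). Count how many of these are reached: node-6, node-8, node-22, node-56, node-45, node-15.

Gate 1: node-24 and node-54 on → node-22 on.
Gate 6: node-22 on → node-6 on.
node-22 is on, so node-56 activates (Gate 3).
Gate 5: node-22 and node-6 on → node-45 on.
Gate 7: node-12, node-45, and node-6 on → node-15 on.
node-6: reached.
node-8 would need node-37 (Gate 4), but node-37 never turns on.
node-22: reached.
node-56: reached.
node-45: reached.
node-15: reached.
Reached: node-6, node-22, node-56, node-45, and node-15 — 5 of the 6.

5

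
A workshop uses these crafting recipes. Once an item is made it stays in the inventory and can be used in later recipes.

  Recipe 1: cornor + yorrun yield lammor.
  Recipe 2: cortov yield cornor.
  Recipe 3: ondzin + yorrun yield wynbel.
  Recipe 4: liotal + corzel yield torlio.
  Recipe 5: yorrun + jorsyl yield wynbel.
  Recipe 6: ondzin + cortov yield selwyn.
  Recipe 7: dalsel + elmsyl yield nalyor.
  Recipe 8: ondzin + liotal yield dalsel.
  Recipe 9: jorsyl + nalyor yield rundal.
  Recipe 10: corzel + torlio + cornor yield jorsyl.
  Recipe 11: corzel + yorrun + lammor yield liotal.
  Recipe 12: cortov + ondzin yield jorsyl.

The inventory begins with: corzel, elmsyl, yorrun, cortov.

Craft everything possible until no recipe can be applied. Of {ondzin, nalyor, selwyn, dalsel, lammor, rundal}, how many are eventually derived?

cortov → cornor (Recipe 2).
cornor + yorrun → lammor (Recipe 1).
No rule produces ondzin, and it is not given.
nalyor would need dalsel and elmsyl (Recipe 7), but dalsel is never obtained.
selwyn would need ondzin and cortov (Recipe 6), but ondzin is never obtained.
dalsel would need ondzin and liotal (Recipe 8), but ondzin is never obtained.
lammor: reached.
rundal would need jorsyl and nalyor (Recipe 9), but nalyor is never obtained.
Reached: lammor — 1 of the 6.

1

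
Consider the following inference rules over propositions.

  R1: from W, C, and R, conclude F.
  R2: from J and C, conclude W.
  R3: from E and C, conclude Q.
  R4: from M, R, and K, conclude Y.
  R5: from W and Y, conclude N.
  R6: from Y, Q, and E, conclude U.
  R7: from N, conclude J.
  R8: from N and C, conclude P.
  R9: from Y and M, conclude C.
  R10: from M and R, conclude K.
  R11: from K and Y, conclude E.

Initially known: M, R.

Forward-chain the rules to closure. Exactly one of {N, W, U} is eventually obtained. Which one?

From M and R, R10 gives K.
From M, R, and K, R4 gives Y.
From K and Y, R11 gives E.
From Y and M, R9 gives C.
From E and C, R3 gives Q.
Y, Q, and E hold, so U follows (R6).
N would need W and Y (R5), but W is never established. W would need J and C (R2), but J is never established.

U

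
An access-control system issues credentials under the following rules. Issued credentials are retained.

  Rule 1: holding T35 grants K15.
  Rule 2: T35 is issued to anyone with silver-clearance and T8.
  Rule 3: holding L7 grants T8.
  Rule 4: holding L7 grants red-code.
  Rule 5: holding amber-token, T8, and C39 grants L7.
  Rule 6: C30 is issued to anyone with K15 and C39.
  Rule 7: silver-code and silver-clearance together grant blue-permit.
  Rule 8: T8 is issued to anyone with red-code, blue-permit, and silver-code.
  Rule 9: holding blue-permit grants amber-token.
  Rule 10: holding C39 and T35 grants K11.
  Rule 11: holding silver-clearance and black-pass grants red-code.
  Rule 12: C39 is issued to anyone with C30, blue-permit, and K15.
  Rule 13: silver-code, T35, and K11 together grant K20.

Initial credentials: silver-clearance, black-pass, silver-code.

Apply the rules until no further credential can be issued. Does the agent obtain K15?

Yes

Holding silver-clearance and black-pass grants red-code (Rule 11).
Holding silver-code and silver-clearance grants blue-permit (Rule 7).
Holding red-code, blue-permit, and silver-code grants T8 (Rule 8).
Holding silver-clearance and T8 grants T35 (Rule 2).
Holding T35 grants K15 (Rule 1).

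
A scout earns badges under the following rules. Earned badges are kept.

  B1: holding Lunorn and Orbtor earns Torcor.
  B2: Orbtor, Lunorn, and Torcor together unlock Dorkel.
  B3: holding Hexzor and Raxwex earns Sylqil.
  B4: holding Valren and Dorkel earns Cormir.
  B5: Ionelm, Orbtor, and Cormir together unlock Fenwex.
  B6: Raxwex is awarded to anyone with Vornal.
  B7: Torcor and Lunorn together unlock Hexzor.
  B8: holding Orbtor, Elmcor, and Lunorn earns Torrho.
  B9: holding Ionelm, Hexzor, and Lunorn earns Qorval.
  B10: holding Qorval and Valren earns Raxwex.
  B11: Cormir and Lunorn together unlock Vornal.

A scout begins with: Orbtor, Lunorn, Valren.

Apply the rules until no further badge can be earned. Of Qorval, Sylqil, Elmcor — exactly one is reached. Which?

Sylqil

With Lunorn and Orbtor, Torcor is earned (B1).
With Orbtor, Lunorn, and Torcor, Dorkel is earned (B2).
With Torcor and Lunorn, Hexzor is earned (B7).
With Valren and Dorkel, Cormir is earned (B4).
With Cormir and Lunorn, Vornal is earned (B11).
With Vornal, Raxwex is earned (B6).
With Hexzor and Raxwex, Sylqil is earned (B3).
No rule produces Elmcor, and it is not given. Qorval would need Ionelm, Hexzor, and Lunorn (B9), but Ionelm is never earned.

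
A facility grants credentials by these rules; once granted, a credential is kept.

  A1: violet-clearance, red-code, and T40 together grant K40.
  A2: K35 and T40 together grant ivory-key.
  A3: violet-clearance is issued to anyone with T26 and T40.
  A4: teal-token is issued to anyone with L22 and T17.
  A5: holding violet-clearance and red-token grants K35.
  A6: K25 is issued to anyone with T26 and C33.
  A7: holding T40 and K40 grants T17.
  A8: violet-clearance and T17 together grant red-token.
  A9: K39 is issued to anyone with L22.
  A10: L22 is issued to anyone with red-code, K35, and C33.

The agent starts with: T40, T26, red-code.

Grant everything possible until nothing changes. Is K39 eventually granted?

K39 would need L22 (A9), but L22 is never granted.

No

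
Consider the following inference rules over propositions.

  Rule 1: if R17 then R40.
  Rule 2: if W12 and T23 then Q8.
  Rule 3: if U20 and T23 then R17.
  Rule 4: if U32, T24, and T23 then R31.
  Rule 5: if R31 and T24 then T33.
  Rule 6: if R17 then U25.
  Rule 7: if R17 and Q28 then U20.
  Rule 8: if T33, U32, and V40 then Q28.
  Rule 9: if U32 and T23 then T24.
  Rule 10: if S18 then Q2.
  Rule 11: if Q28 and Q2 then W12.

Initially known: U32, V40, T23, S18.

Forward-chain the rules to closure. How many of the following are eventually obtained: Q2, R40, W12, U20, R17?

From U32 and T23, Rule 9 gives T24.
S18 holds, so Q2 follows (Rule 10).
U32, T24, and T23 hold, so R31 follows (Rule 4).
From R31 and T24, Rule 5 gives T33.
From T33, U32, and V40, Rule 8 gives Q28.
Q28 and Q2 hold, so W12 follows (Rule 11).
Q2: reached.
R40 would need R17 (Rule 1), but R17 is never established.
W12: reached.
U20 would need R17 and Q28 (Rule 7), but R17 is never established.
R17 would need U20 and T23 (Rule 3), but U20 is never established.
Reached: Q2 and W12 — 2 of the 5.

2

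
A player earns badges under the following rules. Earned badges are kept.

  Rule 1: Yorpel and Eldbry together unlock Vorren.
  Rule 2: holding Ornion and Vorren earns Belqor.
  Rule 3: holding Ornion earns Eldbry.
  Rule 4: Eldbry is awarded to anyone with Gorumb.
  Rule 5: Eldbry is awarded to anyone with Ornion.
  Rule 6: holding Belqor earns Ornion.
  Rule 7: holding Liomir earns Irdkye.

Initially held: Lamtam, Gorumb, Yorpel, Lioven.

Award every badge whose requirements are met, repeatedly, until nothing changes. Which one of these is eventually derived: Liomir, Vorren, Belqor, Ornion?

With Gorumb, Eldbry is earned (Rule 4).
With Yorpel and Eldbry, Vorren is earned (Rule 1).
No rule produces Liomir, and it is not given. Ornion would need Belqor (Rule 6), but Belqor is never earned. Belqor would need Ornion and Vorren (Rule 2), but Ornion is never earned.

Vorren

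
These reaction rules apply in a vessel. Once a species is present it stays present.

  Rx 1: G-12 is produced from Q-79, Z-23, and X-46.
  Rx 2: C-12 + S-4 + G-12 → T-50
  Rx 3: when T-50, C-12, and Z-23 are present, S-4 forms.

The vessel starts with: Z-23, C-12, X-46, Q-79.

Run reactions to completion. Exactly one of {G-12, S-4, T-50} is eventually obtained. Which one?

G-12

Q-79, Z-23, and X-46 present → G-12 forms (Rx 1).
T-50 would need C-12, S-4, and G-12 (Rx 2), but S-4 never forms. S-4 would need T-50, C-12, and Z-23 (Rx 3), but T-50 never forms.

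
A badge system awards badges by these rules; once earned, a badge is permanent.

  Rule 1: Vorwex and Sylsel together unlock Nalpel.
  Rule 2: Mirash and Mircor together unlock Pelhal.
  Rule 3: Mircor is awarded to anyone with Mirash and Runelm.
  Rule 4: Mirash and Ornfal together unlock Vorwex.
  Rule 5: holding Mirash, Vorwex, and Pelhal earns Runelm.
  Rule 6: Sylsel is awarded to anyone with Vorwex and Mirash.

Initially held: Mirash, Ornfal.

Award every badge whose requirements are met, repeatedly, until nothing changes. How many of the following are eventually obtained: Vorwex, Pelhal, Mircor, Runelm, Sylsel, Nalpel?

With Mirash and Ornfal, Vorwex is earned (Rule 4).
With Vorwex and Mirash, Sylsel is earned (Rule 6).
With Vorwex and Sylsel, Nalpel is earned (Rule 1).
Vorwex: reached.
Pelhal would need Mirash and Mircor (Rule 2), but Mircor is never earned.
Mircor would need Mirash and Runelm (Rule 3), but Runelm is never earned.
Runelm would need Mirash, Vorwex, and Pelhal (Rule 5), but Pelhal is never earned.
Sylsel: reached.
Nalpel: reached.
Reached: Vorwex, Sylsel, and Nalpel — 3 of the 6.

3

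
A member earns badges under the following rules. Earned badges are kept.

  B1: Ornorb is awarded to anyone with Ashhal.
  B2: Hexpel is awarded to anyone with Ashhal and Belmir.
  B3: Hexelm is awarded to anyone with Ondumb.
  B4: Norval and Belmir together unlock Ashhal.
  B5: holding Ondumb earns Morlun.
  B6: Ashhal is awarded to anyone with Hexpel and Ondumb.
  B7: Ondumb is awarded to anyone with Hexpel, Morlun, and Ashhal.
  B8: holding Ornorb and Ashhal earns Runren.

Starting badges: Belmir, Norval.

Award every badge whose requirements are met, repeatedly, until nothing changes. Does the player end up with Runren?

With Norval and Belmir, Ashhal is earned (B4).
With Ashhal, Ornorb is earned (B1).
With Ornorb and Ashhal, Runren is earned (B8).

Yes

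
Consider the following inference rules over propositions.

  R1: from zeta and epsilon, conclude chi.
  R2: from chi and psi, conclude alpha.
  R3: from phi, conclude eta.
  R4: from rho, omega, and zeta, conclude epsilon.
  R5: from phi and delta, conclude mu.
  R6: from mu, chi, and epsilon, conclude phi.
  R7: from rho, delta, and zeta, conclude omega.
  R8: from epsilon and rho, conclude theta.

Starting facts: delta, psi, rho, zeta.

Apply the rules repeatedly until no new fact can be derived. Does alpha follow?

rho, delta, and zeta hold, so omega follows (R7).
From rho, omega, and zeta, R4 gives epsilon.
From zeta and epsilon, R1 gives chi.
chi and psi hold, so alpha follows (R2).

Yes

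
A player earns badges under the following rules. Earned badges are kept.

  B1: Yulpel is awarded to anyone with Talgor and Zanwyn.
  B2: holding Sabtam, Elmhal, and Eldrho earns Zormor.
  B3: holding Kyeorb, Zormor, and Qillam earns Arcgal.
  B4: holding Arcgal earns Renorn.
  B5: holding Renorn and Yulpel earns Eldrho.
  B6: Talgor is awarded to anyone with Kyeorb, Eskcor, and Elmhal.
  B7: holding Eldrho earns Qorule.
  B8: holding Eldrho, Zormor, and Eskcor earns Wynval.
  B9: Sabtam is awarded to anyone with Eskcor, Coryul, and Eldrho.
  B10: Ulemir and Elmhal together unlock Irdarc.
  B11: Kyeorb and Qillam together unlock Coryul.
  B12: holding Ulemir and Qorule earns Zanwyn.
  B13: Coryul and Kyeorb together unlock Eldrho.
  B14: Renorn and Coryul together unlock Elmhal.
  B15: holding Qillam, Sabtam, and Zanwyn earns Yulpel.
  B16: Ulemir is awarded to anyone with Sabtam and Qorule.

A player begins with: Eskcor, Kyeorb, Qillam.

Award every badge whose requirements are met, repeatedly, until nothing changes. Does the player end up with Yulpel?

With Kyeorb and Qillam, Coryul is earned (B11).
With Coryul and Kyeorb, Eldrho is earned (B13).
With Eskcor, Coryul, and Eldrho, Sabtam is earned (B9).
With Eldrho, Qorule is earned (B7).
With Sabtam and Qorule, Ulemir is earned (B16).
With Ulemir and Qorule, Zanwyn is earned (B12).
With Qillam, Sabtam, and Zanwyn, Yulpel is earned (B15).

Yes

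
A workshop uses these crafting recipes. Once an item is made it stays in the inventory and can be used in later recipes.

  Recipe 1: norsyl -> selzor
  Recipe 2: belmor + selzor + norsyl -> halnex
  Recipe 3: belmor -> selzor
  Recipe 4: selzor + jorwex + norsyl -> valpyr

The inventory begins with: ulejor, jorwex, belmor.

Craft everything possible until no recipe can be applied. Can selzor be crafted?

belmor -> selzor (Recipe 3).

Yes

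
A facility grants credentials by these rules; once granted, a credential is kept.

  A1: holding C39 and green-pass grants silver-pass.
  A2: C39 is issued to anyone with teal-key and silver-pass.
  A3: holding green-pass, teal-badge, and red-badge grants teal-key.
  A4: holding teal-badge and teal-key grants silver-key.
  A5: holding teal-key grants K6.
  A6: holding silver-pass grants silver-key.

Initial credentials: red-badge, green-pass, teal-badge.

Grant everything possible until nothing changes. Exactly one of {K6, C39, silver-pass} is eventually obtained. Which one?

K6

Holding green-pass, teal-badge, and red-badge grants teal-key (A3).
Holding teal-key grants K6 (A5).
C39 would need teal-key and silver-pass (A2), but silver-pass is never granted. silver-pass would need C39 and green-pass (A1), but C39 is never granted.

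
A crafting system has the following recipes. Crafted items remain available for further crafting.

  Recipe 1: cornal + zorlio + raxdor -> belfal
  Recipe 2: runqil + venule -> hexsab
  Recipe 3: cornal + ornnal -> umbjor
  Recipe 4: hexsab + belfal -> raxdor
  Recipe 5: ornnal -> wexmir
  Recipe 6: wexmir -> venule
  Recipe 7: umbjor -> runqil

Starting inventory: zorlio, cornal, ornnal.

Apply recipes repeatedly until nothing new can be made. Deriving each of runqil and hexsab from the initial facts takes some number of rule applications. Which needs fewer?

runqil: cornal + ornnal -> umbjor (Recipe 3). umbjor -> runqil (Recipe 7). [2 rule applications]
hexsab: cornal + ornnal -> umbjor (Recipe 3). Using Recipe 5, ornnal makes wexmir. Using Recipe 6, wexmir makes venule. Using Recipe 7, umbjor makes runqil. runqil + venule -> hexsab (Recipe 2). [5 rule applications]
runqil needs fewer.

runqil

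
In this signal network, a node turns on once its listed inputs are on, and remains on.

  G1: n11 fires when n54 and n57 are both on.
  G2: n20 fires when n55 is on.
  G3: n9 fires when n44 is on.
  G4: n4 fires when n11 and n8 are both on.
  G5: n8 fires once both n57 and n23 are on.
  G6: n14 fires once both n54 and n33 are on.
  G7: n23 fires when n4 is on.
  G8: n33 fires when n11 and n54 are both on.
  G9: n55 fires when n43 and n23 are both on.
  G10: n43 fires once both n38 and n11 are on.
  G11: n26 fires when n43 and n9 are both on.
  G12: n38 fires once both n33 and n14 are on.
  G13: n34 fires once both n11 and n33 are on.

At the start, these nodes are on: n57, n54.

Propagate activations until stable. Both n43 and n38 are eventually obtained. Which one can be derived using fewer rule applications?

n38

n38: G1: n54 and n57 on → n11 on. G8: n11 and n54 on → n33 on. n54 and n33 are on, so n14 fires (G6). n33 and n14 are on, so n38 fires (G12). [4 rule applications]
n43: G1: n54 and n57 on → n11 on. G8: n11 and n54 on → n33 on. n54 and n33 are on, so n14 fires (G6). G12: n33 and n14 on → n38 on. G10: n38 and n11 on → n43 on. [5 rule applications]
n38 needs fewer.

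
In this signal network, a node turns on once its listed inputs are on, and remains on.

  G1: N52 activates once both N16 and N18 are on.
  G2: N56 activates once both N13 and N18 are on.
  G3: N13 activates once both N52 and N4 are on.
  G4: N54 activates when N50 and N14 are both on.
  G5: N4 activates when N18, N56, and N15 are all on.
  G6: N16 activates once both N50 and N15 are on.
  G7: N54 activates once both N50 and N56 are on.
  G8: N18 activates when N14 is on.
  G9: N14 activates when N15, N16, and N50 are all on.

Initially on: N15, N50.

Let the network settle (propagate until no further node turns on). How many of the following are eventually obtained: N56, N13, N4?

0

N56 would need N13 and N18 (G2), but N13 never turns on.
N13 would need N52 and N4 (G3), but N4 never turns on.
N4 would need N18, N56, and N15 (G5), but N56 never turns on.
None of the 3 are reached.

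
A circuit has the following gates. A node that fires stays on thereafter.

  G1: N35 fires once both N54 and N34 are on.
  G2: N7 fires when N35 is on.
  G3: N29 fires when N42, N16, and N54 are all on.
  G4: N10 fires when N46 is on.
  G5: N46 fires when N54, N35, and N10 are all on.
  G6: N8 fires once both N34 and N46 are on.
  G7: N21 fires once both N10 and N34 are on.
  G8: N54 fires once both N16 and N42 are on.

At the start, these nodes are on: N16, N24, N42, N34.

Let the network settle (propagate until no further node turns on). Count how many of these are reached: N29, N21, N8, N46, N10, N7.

G8: N16 and N42 on → N54 on.
N42, N16, and N54 are on, so N29 fires (G3).
G1: N54 and N34 on → N35 on.
G2: N35 on → N7 on.
N29: reached.
N21 would need N10 and N34 (G7), but N10 never turns on.
N8 would need N34 and N46 (G6), but N46 never turns on.
N46 would need N54, N35, and N10 (G5), but N10 never turns on.
N10 would need N46 (G4), but N46 never turns on.
N7: reached.
Reached: N29 and N7 — 2 of the 6.

2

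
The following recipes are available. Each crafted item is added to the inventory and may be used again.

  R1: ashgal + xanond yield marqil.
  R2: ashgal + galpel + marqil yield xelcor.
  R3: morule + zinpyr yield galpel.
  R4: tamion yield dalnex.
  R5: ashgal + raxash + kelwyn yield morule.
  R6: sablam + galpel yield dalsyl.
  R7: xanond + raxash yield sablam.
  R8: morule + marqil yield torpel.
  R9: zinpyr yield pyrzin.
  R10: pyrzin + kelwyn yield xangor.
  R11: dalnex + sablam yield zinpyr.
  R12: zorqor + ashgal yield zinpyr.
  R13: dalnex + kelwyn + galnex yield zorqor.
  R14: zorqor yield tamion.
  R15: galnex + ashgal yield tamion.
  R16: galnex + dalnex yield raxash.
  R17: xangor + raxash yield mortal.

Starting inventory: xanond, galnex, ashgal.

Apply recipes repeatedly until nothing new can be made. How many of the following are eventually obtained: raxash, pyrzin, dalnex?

3

Using R15, galnex and ashgal make tamion.
tamion → dalnex (R4).
Using R16, galnex and dalnex make raxash.
xanond + raxash → sablam (R7).
dalnex + sablam → zinpyr (R11).
Using R9, zinpyr makes pyrzin.
raxash: reached.
pyrzin: reached.
dalnex: reached.
All 3 are reached.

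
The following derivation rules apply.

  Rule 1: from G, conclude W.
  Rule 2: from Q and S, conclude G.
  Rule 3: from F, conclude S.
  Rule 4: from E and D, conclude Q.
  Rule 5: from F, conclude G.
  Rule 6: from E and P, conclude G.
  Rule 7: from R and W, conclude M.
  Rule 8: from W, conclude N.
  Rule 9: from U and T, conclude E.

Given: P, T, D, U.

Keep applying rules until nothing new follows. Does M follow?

No

M would need R and W (Rule 7), but R is never established.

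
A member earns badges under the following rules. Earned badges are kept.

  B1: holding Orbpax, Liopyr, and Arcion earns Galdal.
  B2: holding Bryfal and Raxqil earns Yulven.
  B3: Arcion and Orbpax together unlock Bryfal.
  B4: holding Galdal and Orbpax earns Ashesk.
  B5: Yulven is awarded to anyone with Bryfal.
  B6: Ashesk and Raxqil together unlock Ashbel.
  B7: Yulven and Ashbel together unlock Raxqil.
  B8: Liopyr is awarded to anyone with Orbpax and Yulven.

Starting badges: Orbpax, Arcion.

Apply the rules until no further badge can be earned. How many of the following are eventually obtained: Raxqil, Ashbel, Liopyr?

With Arcion and Orbpax, Bryfal is earned (B3).
With Bryfal, Yulven is earned (B5).
With Orbpax and Yulven, Liopyr is earned (B8).
Raxqil would need Yulven and Ashbel (B7), but Ashbel is never earned.
Ashbel would need Ashesk and Raxqil (B6), but Raxqil is never earned.
Liopyr: reached.
Reached: Liopyr — 1 of the 3.

1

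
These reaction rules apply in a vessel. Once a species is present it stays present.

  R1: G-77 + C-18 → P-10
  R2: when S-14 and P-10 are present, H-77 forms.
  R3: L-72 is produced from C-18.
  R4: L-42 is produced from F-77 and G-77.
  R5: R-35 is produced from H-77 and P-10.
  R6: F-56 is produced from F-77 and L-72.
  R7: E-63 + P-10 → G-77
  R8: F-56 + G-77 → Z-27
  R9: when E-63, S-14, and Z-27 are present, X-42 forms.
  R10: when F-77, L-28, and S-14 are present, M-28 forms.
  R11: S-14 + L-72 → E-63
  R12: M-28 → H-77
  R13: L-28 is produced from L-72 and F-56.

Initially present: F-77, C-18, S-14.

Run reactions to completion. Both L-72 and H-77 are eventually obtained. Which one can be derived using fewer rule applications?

L-72: C-18 present → L-72 forms (R3). [1 rule application]
H-77: C-18 present → L-72 forms (R3). F-77 and L-72 present → F-56 forms (R6). L-72 and F-56 present → L-28 forms (R13). F-77, L-28, and S-14 present → M-28 forms (R10). M-28 present → H-77 forms (R12). [5 rule applications]
L-72 needs fewer.

L-72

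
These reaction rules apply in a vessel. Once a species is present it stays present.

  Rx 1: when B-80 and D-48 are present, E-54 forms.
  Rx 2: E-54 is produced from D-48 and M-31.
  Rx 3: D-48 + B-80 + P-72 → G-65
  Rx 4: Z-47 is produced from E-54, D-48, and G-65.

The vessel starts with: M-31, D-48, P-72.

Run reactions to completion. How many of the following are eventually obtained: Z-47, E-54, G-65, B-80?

1

D-48 and M-31 present → E-54 forms (Rx 2).
Z-47 would need E-54, D-48, and G-65 (Rx 4), but G-65 never forms.
E-54: reached.
G-65 would need D-48, B-80, and P-72 (Rx 3), but B-80 never forms.
No rule produces B-80, and it is not given.
Reached: E-54 — 1 of the 4.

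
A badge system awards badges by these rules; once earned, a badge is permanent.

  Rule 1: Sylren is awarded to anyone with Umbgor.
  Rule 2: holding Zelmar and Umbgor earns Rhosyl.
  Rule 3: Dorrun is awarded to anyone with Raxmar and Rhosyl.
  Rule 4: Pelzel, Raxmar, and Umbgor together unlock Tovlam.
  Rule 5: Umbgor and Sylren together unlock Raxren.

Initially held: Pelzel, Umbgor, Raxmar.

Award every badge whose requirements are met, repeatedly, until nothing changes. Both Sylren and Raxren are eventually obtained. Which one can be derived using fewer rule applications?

Sylren

Sylren: With Umbgor, Sylren is earned (Rule 1). [1 rule application]
Raxren: With Umbgor, Sylren is earned (Rule 1). With Umbgor and Sylren, Raxren is earned (Rule 5). [2 rule applications]
Sylren needs fewer.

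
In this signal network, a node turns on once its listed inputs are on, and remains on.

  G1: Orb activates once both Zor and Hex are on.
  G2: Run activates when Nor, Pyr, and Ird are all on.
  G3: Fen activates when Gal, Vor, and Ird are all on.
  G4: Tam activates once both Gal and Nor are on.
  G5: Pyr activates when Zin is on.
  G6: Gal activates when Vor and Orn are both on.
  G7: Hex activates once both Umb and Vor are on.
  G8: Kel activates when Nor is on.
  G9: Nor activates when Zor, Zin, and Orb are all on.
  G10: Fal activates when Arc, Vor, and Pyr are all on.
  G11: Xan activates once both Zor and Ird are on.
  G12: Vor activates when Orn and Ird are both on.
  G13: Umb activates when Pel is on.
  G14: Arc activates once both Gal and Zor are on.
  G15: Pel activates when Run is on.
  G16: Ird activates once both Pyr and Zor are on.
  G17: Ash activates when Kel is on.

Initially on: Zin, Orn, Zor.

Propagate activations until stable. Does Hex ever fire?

No

Hex would need Umb and Vor (G7), but Umb never turns on.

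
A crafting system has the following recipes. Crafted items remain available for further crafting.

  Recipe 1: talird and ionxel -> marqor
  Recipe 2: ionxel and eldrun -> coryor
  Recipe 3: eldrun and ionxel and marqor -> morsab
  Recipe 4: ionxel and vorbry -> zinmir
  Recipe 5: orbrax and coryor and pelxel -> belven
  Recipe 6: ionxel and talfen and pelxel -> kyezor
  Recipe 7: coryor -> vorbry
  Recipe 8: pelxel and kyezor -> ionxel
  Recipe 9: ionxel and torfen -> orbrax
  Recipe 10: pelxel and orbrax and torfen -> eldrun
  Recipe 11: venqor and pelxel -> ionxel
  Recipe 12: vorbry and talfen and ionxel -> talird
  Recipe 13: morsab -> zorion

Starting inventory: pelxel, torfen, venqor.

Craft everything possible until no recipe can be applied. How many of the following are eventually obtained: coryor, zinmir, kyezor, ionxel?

Using Recipe 11, venqor and pelxel make ionxel.
Using Recipe 9, ionxel and torfen make orbrax.
Using Recipe 10, pelxel, orbrax, and torfen make eldrun.
ionxel and eldrun -> coryor (Recipe 2).
Using Recipe 7, coryor makes vorbry.
Using Recipe 4, ionxel and vorbry make zinmir.
coryor: reached.
zinmir: reached.
kyezor would need ionxel, talfen, and pelxel (Recipe 6), but talfen is never obtained.
ionxel: reached.
Reached: coryor, zinmir, and ionxel — 3 of the 4.

3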